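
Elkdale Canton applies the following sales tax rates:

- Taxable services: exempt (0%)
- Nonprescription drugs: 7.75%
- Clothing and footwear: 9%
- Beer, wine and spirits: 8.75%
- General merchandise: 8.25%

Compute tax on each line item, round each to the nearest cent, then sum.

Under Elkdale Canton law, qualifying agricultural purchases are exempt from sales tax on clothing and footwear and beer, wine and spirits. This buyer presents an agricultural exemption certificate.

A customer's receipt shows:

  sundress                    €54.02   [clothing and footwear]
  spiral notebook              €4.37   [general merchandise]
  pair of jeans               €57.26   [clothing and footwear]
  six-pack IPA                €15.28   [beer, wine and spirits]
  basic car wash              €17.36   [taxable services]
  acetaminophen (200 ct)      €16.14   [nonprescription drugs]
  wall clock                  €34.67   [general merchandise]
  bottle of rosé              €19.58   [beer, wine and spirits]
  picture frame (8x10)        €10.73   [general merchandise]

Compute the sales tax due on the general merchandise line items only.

€4.11

Spiral notebook €4.37: general merchandise → 8.25% → €0.36
Wall clock €34.67: general merchandise → 8.25% → €2.86
Picture frame (8x10) €10.73: general merchandise → 8.25% → €0.89
Tax on general merchandise = €0.36 + €2.86 + €0.89 = €4.11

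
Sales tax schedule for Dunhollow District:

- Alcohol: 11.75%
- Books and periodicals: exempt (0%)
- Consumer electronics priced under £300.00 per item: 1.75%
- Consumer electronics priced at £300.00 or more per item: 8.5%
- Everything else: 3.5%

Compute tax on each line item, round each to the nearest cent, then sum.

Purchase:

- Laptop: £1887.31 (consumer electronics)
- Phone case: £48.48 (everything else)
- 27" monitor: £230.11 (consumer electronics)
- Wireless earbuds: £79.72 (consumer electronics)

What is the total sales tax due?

Laptop £1887.31: consumer electronics, £300.00 or more → 8.5% → £160.42
Phone case £48.48: everything else → 3.5% → £1.70
27" monitor £230.11: consumer electronics, under £300.00 → 1.75% → £4.03
Wireless earbuds £79.72: consumer electronics, under £300.00 → 1.75% → £1.40
Total tax = £160.42 + £1.70 + £4.03 + £1.40 = £167.55

£167.55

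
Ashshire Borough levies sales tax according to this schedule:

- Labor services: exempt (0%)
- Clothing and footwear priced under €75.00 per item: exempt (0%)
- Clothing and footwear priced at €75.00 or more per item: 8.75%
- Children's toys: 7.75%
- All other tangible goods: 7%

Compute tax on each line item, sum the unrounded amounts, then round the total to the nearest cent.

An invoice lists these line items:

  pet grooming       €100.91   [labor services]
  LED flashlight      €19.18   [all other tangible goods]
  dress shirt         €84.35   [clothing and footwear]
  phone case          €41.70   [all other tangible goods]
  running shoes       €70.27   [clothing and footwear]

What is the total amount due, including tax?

Pet grooming €100.91: labor services → 0% → €0.00
LED flashlight €19.18: all other tangible goods → 7% → €1.3426
Dress shirt €84.35: clothing and footwear, €75.00 or more → 8.75% → €7.380625
Phone case €41.70: all other tangible goods → 7% → €2.919
Running shoes €70.27: clothing and footwear, under €75.00 → 0% → €0.00
Subtotal = €316.41; unrounded tax = €11.642225 → €11.64; total due = €328.05

€328.05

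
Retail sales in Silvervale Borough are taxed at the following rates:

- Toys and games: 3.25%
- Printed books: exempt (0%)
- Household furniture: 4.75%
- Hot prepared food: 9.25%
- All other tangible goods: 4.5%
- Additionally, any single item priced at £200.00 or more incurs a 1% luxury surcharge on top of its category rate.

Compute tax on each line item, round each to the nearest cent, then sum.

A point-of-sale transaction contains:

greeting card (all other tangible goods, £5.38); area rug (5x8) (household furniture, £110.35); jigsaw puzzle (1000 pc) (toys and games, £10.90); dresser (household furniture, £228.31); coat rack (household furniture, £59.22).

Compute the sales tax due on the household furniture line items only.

£21.18

Area rug (5x8) £110.35: household furniture → 4.75% → £5.24
Dresser £228.31: household furniture → 4.75% + 1% surcharge = 5.75% → £13.13
Coat rack £59.22: household furniture → 4.75% → £2.81
Tax on household furniture = £5.24 + £13.13 + £2.81 = £21.18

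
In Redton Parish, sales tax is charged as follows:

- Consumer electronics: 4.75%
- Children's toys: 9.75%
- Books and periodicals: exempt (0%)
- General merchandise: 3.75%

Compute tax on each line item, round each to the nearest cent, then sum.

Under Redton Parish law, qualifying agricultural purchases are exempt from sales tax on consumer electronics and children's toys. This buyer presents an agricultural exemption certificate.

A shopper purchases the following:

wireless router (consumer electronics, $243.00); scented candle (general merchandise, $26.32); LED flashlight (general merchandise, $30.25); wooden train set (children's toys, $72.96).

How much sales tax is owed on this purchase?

Wireless router $243.00: consumer electronics, buyer-exempt → 0% → $0.00
Scented candle $26.32: general merchandise → 3.75% → $0.99
LED flashlight $30.25: general merchandise → 3.75% → $1.13
Wooden train set $72.96: children's toys, buyer-exempt → 0% → $0.00
Total tax = $0.99 + $1.13 = $2.12

$2.12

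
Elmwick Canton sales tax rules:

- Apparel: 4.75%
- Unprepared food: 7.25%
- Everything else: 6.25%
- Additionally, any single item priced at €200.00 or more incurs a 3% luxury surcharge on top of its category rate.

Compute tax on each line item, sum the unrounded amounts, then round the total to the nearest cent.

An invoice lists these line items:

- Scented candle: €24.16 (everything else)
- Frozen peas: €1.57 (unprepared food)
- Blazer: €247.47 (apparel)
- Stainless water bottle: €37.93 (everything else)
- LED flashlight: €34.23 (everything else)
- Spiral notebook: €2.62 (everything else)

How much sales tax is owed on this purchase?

Scented candle €24.16: everything else → 6.25% → €1.51
Frozen peas €1.57: unprepared food → 7.25% → €0.113825
Blazer €247.47: apparel → 4.75% + 3% surcharge = 7.75% → €19.178925
Stainless water bottle €37.93: everything else → 6.25% → €2.370625
LED flashlight €34.23: everything else → 6.25% → €2.139375
Spiral notebook €2.62: everything else → 6.25% → €0.16375
Unrounded tax sum = €25.4765 → €25.48

€25.48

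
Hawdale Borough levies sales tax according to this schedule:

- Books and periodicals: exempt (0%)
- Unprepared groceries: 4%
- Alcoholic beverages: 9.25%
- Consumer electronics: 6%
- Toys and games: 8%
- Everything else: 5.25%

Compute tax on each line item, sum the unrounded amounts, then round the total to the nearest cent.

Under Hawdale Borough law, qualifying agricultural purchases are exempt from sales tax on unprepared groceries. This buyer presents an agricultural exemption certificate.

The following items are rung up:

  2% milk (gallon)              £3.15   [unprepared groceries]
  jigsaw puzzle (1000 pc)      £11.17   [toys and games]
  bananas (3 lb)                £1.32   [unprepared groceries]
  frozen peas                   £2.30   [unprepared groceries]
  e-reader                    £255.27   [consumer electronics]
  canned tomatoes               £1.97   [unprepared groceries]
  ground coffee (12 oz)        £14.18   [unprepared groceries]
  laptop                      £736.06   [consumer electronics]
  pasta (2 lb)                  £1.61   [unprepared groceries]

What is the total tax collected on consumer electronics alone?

E-reader £255.27: consumer electronics → 6% → £15.3162
Laptop £736.06: consumer electronics → 6% → £44.1636
Tax on consumer electronics: unrounded sum = £59.4798 → £59.48

£59.48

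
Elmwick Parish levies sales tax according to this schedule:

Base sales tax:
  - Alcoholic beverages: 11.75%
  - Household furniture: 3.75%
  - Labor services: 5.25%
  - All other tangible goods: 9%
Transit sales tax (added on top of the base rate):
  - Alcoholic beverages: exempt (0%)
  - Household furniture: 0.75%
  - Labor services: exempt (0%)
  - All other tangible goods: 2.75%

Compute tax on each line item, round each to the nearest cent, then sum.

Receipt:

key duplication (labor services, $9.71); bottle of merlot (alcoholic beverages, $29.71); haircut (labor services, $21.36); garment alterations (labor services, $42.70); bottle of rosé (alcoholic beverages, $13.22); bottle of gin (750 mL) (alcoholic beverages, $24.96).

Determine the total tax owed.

$11.84

Key duplication $9.71: labor services → 5.25% + 0% transit = 5.25% → $0.51
Bottle of merlot $29.71: alcoholic beverages → 11.75% + 0% transit = 11.75% → $3.49
Haircut $21.36: labor services → 5.25% + 0% transit = 5.25% → $1.12
Garment alterations $42.70: labor services → 5.25% + 0% transit = 5.25% → $2.24
Bottle of rosé $13.22: alcoholic beverages → 11.75% + 0% transit = 11.75% → $1.55
Bottle of gin (750 mL) $24.96: alcoholic beverages → 11.75% + 0% transit = 11.75% → $2.93
Total tax = $0.51 + $3.49 + $1.12 + $2.24 + $1.55 + $2.93 = $11.84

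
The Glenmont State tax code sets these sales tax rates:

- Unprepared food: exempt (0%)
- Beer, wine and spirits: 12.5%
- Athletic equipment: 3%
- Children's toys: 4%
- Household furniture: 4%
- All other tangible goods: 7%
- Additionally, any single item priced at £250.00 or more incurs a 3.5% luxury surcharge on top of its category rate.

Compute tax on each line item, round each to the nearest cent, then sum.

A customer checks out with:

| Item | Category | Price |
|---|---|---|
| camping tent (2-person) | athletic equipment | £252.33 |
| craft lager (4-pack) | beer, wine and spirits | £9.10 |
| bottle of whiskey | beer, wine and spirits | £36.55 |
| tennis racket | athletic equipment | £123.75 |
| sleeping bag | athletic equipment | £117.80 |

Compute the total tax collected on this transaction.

Camping tent (2-person) £252.33: athletic equipment → 3% + 3.5% surcharge = 6.5% → £16.40
Craft lager (4-pack) £9.10: beer, wine and spirits → 12.5% → £1.14
Bottle of whiskey £36.55: beer, wine and spirits → 12.5% → £4.57
Tennis racket £123.75: athletic equipment → 3% → £3.71
Sleeping bag £117.80: athletic equipment → 3% → £3.53
Total tax = £16.40 + £1.14 + £4.57 + £3.71 + £3.53 = £29.35

£29.35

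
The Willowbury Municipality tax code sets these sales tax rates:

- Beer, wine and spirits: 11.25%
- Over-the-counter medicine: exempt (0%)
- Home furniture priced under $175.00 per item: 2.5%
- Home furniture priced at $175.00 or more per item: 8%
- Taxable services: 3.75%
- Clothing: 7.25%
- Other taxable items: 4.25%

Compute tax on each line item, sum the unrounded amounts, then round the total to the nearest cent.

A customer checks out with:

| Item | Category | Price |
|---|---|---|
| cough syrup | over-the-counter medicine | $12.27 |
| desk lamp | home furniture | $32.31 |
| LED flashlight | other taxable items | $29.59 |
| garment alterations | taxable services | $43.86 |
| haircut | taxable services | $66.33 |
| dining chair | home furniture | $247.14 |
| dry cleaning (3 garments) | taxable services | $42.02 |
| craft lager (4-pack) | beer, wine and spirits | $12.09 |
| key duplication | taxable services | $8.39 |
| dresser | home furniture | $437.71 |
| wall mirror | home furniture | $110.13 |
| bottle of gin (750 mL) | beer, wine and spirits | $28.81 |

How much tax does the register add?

$70.23

Cough syrup $12.27: over-the-counter medicine → 0% → $0.00
Desk lamp $32.31: home furniture, under $175.00 → 2.5% → $0.80775
LED flashlight $29.59: other taxable items → 4.25% → $1.257575
Garment alterations $43.86: taxable services → 3.75% → $1.64475
Haircut $66.33: taxable services → 3.75% → $2.487375
Dining chair $247.14: home furniture, $175.00 or more → 8% → $19.7712
Dry cleaning (3 garments) $42.02: taxable services → 3.75% → $1.57575
Craft lager (4-pack) $12.09: beer, wine and spirits → 11.25% → $1.360125
Key duplication $8.39: taxable services → 3.75% → $0.314625
Dresser $437.71: home furniture, $175.00 or more → 8% → $35.0168
Wall mirror $110.13: home furniture, under $175.00 → 2.5% → $2.75325
Bottle of gin (750 mL) $28.81: beer, wine and spirits → 11.25% → $3.241125
Unrounded tax sum = $70.230325 → $70.23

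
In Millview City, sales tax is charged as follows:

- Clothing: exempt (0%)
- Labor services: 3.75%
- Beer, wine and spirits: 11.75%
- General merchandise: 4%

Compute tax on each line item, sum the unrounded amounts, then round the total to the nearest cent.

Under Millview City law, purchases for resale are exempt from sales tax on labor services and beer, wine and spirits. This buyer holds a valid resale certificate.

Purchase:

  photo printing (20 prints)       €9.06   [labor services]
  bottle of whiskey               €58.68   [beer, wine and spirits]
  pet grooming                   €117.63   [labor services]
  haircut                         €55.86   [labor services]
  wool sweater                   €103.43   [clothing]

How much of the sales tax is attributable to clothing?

€0.00

Wool sweater €103.43: clothing → 0% → €0.00
Tax on clothing: unrounded sum = €0.00 → €0.00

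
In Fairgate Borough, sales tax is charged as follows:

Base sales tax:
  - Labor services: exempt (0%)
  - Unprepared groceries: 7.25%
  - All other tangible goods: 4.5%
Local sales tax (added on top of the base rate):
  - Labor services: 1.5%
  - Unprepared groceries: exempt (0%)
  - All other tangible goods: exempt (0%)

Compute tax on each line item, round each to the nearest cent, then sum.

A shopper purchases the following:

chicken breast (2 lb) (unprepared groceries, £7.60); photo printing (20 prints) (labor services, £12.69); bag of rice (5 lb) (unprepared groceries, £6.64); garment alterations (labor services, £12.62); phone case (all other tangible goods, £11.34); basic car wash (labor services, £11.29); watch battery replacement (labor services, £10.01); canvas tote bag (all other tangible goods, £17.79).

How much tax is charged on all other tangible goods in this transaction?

£1.31

Phone case £11.34: all other tangible goods → 4.5% + 0% local = 4.5% → £0.51
Canvas tote bag £17.79: all other tangible goods → 4.5% + 0% local = 4.5% → £0.80
Tax on all other tangible goods = £0.51 + £0.80 = £1.31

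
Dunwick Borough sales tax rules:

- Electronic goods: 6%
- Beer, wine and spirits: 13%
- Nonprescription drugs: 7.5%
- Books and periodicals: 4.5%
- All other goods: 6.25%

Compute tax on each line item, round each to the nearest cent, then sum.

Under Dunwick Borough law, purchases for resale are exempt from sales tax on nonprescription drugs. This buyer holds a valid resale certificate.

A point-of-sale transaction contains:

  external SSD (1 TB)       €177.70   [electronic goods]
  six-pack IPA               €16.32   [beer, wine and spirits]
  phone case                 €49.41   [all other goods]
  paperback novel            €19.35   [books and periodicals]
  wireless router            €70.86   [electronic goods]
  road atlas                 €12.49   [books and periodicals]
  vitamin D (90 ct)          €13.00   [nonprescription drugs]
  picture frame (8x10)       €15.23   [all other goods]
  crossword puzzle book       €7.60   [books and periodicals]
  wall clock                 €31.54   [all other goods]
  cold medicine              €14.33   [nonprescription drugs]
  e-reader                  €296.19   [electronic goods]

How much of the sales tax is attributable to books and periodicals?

€1.77

Paperback novel €19.35: books and periodicals → 4.5% → €0.87
Road atlas €12.49: books and periodicals → 4.5% → €0.56
Crossword puzzle book €7.60: books and periodicals → 4.5% → €0.34
Tax on books and periodicals = €0.87 + €0.56 + €0.34 = €1.77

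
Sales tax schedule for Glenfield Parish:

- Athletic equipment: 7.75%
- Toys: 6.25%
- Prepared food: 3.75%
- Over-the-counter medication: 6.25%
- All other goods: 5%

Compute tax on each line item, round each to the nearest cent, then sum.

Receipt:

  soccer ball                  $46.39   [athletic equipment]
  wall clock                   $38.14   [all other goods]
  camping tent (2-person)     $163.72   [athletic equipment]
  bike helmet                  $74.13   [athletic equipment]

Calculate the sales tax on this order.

Soccer ball $46.39: athletic equipment → 7.75% → $3.60
Wall clock $38.14: all other goods → 5% → $1.91
Camping tent (2-person) $163.72: athletic equipment → 7.75% → $12.69
Bike helmet $74.13: athletic equipment → 7.75% → $5.75
Total tax = $3.60 + $1.91 + $12.69 + $5.75 = $23.95

$23.95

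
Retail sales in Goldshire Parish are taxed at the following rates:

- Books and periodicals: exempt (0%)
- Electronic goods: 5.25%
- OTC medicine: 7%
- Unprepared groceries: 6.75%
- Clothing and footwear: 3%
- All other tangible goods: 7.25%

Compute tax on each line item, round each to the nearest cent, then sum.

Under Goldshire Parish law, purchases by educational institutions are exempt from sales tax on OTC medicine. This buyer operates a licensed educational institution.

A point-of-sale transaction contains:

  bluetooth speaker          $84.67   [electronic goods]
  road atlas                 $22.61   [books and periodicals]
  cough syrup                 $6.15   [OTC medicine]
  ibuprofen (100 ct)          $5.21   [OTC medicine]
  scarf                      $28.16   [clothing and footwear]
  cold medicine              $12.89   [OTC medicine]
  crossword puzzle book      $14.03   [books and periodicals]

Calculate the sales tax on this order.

Bluetooth speaker $84.67: electronic goods → 5.25% → $4.45
Road atlas $22.61: books and periodicals → 0% → $0.00
Cough syrup $6.15: OTC medicine, buyer-exempt → 0% → $0.00
Ibuprofen (100 ct) $5.21: OTC medicine, buyer-exempt → 0% → $0.00
Scarf $28.16: clothing and footwear → 3% → $0.84
Cold medicine $12.89: OTC medicine, buyer-exempt → 0% → $0.00
Crossword puzzle book $14.03: books and periodicals → 0% → $0.00
Total tax = $4.45 + $0.84 = $5.29

$5.29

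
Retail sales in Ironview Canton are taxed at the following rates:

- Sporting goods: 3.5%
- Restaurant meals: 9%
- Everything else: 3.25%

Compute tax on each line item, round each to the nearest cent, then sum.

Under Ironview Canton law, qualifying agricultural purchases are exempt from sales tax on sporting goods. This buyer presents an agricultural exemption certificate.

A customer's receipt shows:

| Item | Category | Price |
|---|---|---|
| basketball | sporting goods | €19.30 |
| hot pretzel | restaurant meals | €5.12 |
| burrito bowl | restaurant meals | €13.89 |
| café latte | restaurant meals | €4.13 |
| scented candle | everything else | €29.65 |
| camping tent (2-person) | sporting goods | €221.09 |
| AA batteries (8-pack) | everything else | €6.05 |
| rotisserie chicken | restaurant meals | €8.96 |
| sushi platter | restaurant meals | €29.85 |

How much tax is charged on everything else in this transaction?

Scented candle €29.65: everything else → 3.25% → €0.96
AA batteries (8-pack) €6.05: everything else → 3.25% → €0.20
Tax on everything else = €0.96 + €0.20 = €1.16

€1.16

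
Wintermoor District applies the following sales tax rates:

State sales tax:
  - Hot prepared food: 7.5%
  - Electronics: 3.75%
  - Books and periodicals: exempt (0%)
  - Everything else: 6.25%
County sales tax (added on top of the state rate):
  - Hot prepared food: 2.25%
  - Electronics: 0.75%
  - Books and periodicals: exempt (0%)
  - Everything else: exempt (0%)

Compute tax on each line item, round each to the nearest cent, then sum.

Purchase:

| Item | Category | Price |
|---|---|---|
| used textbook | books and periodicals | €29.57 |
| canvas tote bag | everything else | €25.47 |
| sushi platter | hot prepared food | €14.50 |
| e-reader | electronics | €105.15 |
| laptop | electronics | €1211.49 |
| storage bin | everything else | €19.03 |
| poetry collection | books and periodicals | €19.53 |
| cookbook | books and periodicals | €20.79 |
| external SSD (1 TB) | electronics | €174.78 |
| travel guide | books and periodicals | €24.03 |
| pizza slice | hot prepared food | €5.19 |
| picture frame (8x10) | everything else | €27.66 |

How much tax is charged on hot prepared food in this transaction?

Sushi platter €14.50: hot prepared food → 7.5% + 2.25% county = 9.75% → €1.41
Pizza slice €5.19: hot prepared food → 7.5% + 2.25% county = 9.75% → €0.51
Tax on hot prepared food = €1.41 + €0.51 = €1.92

€1.92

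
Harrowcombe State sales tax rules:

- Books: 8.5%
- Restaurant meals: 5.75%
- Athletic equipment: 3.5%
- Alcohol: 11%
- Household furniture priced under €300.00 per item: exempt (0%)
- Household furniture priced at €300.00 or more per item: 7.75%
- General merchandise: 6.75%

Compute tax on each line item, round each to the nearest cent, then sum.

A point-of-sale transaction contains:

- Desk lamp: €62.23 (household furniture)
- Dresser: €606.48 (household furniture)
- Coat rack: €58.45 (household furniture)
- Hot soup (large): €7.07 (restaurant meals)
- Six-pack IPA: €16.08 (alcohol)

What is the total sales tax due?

€49.18

Desk lamp €62.23: household furniture, under €300.00 → 0% → €0.00
Dresser €606.48: household furniture, €300.00 or more → 7.75% → €47.00
Coat rack €58.45: household furniture, under €300.00 → 0% → €0.00
Hot soup (large) €7.07: restaurant meals → 5.75% → €0.41
Six-pack IPA €16.08: alcohol → 11% → €1.77
Total tax = €47.00 + €0.41 + €1.77 = €49.18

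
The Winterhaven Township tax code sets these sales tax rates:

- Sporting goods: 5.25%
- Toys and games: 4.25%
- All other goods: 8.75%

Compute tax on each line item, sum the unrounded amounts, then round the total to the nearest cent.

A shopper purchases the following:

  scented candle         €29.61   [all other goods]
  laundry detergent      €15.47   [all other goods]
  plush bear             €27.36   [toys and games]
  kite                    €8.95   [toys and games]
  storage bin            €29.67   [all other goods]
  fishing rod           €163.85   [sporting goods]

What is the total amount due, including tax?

Scented candle €29.61: all other goods → 8.75% → €2.590875
Laundry detergent €15.47: all other goods → 8.75% → €1.353625
Plush bear €27.36: toys and games → 4.25% → €1.1628
Kite €8.95: toys and games → 4.25% → €0.380375
Storage bin €29.67: all other goods → 8.75% → €2.596125
Fishing rod €163.85: sporting goods → 5.25% → €8.602125
Subtotal = €274.91; unrounded tax = €16.685925 → €16.69; total due = €291.60

€291.60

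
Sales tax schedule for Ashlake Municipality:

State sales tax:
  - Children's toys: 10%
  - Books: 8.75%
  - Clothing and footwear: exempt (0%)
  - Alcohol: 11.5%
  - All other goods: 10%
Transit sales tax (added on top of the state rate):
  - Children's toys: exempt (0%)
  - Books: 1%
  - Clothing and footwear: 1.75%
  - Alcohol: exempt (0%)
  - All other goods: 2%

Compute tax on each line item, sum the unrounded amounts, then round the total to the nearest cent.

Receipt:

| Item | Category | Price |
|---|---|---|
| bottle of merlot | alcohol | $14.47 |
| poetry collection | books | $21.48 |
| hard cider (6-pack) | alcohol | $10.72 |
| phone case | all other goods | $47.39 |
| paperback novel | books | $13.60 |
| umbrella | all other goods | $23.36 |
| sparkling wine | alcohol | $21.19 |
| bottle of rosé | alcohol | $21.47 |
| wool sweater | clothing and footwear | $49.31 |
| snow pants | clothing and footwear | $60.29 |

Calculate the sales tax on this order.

$21.63

Bottle of merlot $14.47: alcohol → 11.5% + 0% transit = 11.5% → $1.66405
Poetry collection $21.48: books → 8.75% + 1% transit = 9.75% → $2.0943
Hard cider (6-pack) $10.72: alcohol → 11.5% + 0% transit = 11.5% → $1.2328
Phone case $47.39: all other goods → 10% + 2% transit = 12% → $5.6868
Paperback novel $13.60: books → 8.75% + 1% transit = 9.75% → $1.326
Umbrella $23.36: all other goods → 10% + 2% transit = 12% → $2.8032
Sparkling wine $21.19: alcohol → 11.5% + 0% transit = 11.5% → $2.43685
Bottle of rosé $21.47: alcohol → 11.5% + 0% transit = 11.5% → $2.46905
Wool sweater $49.31: clothing and footwear → 0% + 1.75% transit = 1.75% → $0.862925
Snow pants $60.29: clothing and footwear → 0% + 1.75% transit = 1.75% → $1.055075
Unrounded tax sum = $21.63105 → $21.63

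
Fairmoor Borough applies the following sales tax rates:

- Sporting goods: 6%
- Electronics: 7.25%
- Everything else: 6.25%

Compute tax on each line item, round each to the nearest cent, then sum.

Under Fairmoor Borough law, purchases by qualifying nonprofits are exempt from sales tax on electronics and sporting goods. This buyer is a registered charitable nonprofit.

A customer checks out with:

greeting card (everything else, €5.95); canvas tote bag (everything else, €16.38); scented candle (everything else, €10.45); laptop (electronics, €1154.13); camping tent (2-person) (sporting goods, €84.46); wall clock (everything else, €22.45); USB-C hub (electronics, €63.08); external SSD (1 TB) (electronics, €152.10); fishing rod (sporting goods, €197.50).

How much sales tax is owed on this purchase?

Greeting card €5.95: everything else → 6.25% → €0.37
Canvas tote bag €16.38: everything else → 6.25% → €1.02
Scented candle €10.45: everything else → 6.25% → €0.65
Laptop €1154.13: electronics, buyer-exempt → 0% → €0.00
Camping tent (2-person) €84.46: sporting goods, buyer-exempt → 0% → €0.00
Wall clock €22.45: everything else → 6.25% → €1.40
USB-C hub €63.08: electronics, buyer-exempt → 0% → €0.00
External SSD (1 TB) €152.10: electronics, buyer-exempt → 0% → €0.00
Fishing rod €197.50: sporting goods, buyer-exempt → 0% → €0.00
Total tax = €0.37 + €1.02 + €0.65 + €1.40 = €3.44

€3.44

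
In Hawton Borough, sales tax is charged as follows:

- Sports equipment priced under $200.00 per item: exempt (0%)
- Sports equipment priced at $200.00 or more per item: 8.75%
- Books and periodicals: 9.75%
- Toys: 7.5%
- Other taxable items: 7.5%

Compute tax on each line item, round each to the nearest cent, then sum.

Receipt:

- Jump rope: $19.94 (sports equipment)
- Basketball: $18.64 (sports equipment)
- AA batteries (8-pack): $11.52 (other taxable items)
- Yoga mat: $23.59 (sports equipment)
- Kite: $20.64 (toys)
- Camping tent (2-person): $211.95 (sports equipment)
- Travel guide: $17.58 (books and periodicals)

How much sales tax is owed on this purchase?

$22.67

Jump rope $19.94: sports equipment, under $200.00 → 0% → $0.00
Basketball $18.64: sports equipment, under $200.00 → 0% → $0.00
AA batteries (8-pack) $11.52: other taxable items → 7.5% → $0.86
Yoga mat $23.59: sports equipment, under $200.00 → 0% → $0.00
Kite $20.64: toys → 7.5% → $1.55
Camping tent (2-person) $211.95: sports equipment, $200.00 or more → 8.75% → $18.55
Travel guide $17.58: books and periodicals → 9.75% → $1.71
Total tax = $0.86 + $1.55 + $18.55 + $1.71 = $22.67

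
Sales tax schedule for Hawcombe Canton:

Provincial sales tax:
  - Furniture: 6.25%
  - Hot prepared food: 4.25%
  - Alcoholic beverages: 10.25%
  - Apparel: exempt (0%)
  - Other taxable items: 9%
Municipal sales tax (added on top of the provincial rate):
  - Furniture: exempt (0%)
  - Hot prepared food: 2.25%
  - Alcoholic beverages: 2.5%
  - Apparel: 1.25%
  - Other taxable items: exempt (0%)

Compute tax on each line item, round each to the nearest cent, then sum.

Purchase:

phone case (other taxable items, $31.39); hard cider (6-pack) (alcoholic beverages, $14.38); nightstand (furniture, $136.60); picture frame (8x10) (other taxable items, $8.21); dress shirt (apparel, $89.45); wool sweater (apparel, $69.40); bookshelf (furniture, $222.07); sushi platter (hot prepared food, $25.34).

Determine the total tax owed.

Phone case $31.39: other taxable items → 9% + 0% municipal = 9% → $2.83
Hard cider (6-pack) $14.38: alcoholic beverages → 10.25% + 2.5% municipal = 12.75% → $1.83
Nightstand $136.60: furniture → 6.25% + 0% municipal = 6.25% → $8.54
Picture frame (8x10) $8.21: other taxable items → 9% + 0% municipal = 9% → $0.74
Dress shirt $89.45: apparel → 0% + 1.25% municipal = 1.25% → $1.12
Wool sweater $69.40: apparel → 0% + 1.25% municipal = 1.25% → $0.87
Bookshelf $222.07: furniture → 6.25% + 0% municipal = 6.25% → $13.88
Sushi platter $25.34: hot prepared food → 4.25% + 2.25% municipal = 6.5% → $1.65
Total tax = $2.83 + $1.83 + $8.54 + $0.74 + $1.12 + $0.87 + $13.88 + $1.65 = $31.46

$31.46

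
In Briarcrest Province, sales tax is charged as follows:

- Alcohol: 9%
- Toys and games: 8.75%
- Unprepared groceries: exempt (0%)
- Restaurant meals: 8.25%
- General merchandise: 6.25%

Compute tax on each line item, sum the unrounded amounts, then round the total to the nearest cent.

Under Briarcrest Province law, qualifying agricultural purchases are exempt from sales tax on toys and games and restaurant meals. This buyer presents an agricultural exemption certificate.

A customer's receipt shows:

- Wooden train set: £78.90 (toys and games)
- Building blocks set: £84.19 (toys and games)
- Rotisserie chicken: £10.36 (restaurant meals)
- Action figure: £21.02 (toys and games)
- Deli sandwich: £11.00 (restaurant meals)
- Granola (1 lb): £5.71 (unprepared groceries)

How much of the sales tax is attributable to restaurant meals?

£0.00

Rotisserie chicken £10.36: restaurant meals, buyer-exempt → 0% → £0.00
Deli sandwich £11.00: restaurant meals, buyer-exempt → 0% → £0.00
Tax on restaurant meals: unrounded sum = £0.00 → £0.00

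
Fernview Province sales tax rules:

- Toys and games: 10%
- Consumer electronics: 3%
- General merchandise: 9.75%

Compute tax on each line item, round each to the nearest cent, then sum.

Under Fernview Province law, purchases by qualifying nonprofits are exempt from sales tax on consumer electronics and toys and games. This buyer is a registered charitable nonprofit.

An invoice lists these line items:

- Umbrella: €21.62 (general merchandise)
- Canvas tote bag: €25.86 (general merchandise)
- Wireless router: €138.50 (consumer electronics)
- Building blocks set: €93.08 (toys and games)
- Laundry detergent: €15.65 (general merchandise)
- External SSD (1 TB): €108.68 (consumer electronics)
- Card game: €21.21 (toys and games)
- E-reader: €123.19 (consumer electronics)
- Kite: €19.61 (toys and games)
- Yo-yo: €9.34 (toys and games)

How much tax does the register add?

Umbrella €21.62: general merchandise → 9.75% → €2.11
Canvas tote bag €25.86: general merchandise → 9.75% → €2.52
Wireless router €138.50: consumer electronics, buyer-exempt → 0% → €0.00
Building blocks set €93.08: toys and games, buyer-exempt → 0% → €0.00
Laundry detergent €15.65: general merchandise → 9.75% → €1.53
External SSD (1 TB) €108.68: consumer electronics, buyer-exempt → 0% → €0.00
Card game €21.21: toys and games, buyer-exempt → 0% → €0.00
E-reader €123.19: consumer electronics, buyer-exempt → 0% → €0.00
Kite €19.61: toys and games, buyer-exempt → 0% → €0.00
Yo-yo €9.34: toys and games, buyer-exempt → 0% → €0.00
Total tax = €2.11 + €2.52 + €1.53 = €6.16

€6.16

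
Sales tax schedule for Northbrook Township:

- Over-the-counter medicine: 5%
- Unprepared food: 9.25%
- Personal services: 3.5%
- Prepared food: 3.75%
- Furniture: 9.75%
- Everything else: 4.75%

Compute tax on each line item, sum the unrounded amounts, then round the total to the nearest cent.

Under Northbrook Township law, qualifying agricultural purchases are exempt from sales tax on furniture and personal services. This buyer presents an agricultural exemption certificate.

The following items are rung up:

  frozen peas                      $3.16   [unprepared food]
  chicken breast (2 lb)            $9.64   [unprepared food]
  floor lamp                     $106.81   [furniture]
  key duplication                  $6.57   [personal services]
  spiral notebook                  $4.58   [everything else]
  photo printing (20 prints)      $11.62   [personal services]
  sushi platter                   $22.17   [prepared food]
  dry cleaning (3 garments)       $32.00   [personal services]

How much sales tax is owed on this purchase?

Frozen peas $3.16: unprepared food → 9.25% → $0.2923
Chicken breast (2 lb) $9.64: unprepared food → 9.25% → $0.8917
Floor lamp $106.81: furniture, buyer-exempt → 0% → $0.00
Key duplication $6.57: personal services, buyer-exempt → 0% → $0.00
Spiral notebook $4.58: everything else → 4.75% → $0.21755
Photo printing (20 prints) $11.62: personal services, buyer-exempt → 0% → $0.00
Sushi platter $22.17: prepared food → 3.75% → $0.831375
Dry cleaning (3 garments) $32.00: personal services, buyer-exempt → 0% → $0.00
Unrounded tax sum = $2.232925 → $2.23

$2.23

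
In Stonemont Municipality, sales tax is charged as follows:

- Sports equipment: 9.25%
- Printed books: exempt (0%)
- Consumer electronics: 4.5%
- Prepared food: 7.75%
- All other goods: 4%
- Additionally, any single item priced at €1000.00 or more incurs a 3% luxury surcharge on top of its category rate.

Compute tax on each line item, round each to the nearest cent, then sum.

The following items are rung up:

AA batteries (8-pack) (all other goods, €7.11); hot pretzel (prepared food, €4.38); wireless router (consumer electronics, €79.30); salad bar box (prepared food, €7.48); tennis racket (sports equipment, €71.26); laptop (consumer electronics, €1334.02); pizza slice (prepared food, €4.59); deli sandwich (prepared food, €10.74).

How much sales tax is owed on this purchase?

€112.60

AA batteries (8-pack) €7.11: all other goods → 4% → €0.28
Hot pretzel €4.38: prepared food → 7.75% → €0.34
Wireless router €79.30: consumer electronics → 4.5% → €3.57
Salad bar box €7.48: prepared food → 7.75% → €0.58
Tennis racket €71.26: sports equipment → 9.25% → €6.59
Laptop €1334.02: consumer electronics → 4.5% + 3% surcharge = 7.5% → €100.05
Pizza slice €4.59: prepared food → 7.75% → €0.36
Deli sandwich €10.74: prepared food → 7.75% → €0.83
Total tax = €0.28 + €0.34 + €3.57 + €0.58 + €6.59 + €100.05 + €0.36 + €0.83 = €112.60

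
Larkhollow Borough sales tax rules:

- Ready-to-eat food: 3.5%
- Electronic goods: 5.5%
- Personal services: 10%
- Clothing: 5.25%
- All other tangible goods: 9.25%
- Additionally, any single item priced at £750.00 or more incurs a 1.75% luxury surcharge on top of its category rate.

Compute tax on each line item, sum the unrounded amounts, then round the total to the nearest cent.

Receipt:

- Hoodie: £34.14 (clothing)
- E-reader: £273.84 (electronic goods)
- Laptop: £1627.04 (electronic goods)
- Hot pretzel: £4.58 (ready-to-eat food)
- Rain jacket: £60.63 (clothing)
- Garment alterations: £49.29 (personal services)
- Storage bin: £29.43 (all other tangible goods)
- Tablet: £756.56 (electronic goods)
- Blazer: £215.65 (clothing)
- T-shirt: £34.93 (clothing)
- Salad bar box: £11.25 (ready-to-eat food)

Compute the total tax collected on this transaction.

Hoodie £34.14: clothing → 5.25% → £1.79235
E-reader £273.84: electronic goods → 5.5% → £15.0612
Laptop £1627.04: electronic goods → 5.5% + 1.75% surcharge = 7.25% → £117.9604
Hot pretzel £4.58: ready-to-eat food → 3.5% → £0.1603
Rain jacket £60.63: clothing → 5.25% → £3.183075
Garment alterations £49.29: personal services → 10% → £4.929
Storage bin £29.43: all other tangible goods → 9.25% → £2.722275
Tablet £756.56: electronic goods → 5.5% + 1.75% surcharge = 7.25% → £54.8506
Blazer £215.65: clothing → 5.25% → £11.321625
T-shirt £34.93: clothing → 5.25% → £1.833825
Salad bar box £11.25: ready-to-eat food → 3.5% → £0.39375
Unrounded tax sum = £214.2084 → £214.21

£214.21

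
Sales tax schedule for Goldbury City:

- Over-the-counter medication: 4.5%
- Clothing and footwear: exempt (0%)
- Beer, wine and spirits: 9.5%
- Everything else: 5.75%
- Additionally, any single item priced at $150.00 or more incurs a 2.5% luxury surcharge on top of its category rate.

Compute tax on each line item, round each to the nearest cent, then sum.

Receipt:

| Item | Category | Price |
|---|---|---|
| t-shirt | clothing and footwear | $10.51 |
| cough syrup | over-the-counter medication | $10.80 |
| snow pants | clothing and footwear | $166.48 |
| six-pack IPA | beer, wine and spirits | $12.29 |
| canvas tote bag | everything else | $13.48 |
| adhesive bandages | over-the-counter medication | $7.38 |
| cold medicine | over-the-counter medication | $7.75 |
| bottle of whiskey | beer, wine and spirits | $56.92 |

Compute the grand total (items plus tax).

T-shirt $10.51: clothing and footwear → 0% → $0.00
Cough syrup $10.80: over-the-counter medication → 4.5% → $0.49
Snow pants $166.48: clothing and footwear → 0% + 2.5% surcharge = 2.5% → $4.16
Six-pack IPA $12.29: beer, wine and spirits → 9.5% → $1.17
Canvas tote bag $13.48: everything else → 5.75% → $0.78
Adhesive bandages $7.38: over-the-counter medication → 4.5% → $0.33
Cold medicine $7.75: over-the-counter medication → 4.5% → $0.35
Bottle of whiskey $56.92: beer, wine and spirits → 9.5% → $5.41
Subtotal = $285.61; tax = $12.69; total due = $298.30

$298.30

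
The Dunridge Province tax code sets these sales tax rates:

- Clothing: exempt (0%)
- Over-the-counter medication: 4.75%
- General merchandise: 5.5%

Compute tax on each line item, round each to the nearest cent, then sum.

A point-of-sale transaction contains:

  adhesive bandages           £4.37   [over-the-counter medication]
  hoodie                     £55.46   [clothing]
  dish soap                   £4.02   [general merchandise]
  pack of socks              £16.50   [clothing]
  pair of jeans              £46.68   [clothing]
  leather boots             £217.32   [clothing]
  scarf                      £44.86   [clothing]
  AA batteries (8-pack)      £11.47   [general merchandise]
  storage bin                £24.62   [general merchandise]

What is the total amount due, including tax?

£427.71

Adhesive bandages £4.37: over-the-counter medication → 4.75% → £0.21
Hoodie £55.46: clothing → 0% → £0.00
Dish soap £4.02: general merchandise → 5.5% → £0.22
Pack of socks £16.50: clothing → 0% → £0.00
Pair of jeans £46.68: clothing → 0% → £0.00
Leather boots £217.32: clothing → 0% → £0.00
Scarf £44.86: clothing → 0% → £0.00
AA batteries (8-pack) £11.47: general merchandise → 5.5% → £0.63
Storage bin £24.62: general merchandise → 5.5% → £1.35
Subtotal = £425.30; tax = £2.41; total due = £427.71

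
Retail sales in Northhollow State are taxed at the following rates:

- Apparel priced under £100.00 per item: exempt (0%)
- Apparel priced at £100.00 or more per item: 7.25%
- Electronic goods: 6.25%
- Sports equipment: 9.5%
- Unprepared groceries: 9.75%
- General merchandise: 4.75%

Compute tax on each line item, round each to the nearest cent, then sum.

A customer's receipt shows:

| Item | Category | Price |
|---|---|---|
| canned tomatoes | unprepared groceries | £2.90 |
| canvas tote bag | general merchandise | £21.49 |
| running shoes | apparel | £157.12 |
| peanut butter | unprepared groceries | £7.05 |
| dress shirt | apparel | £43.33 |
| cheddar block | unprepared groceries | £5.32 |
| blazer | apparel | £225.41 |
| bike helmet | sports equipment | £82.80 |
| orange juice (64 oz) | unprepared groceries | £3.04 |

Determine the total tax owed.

£38.41

Canned tomatoes £2.90: unprepared groceries → 9.75% → £0.28
Canvas tote bag £21.49: general merchandise → 4.75% → £1.02
Running shoes £157.12: apparel, £100.00 or more → 7.25% → £11.39
Peanut butter £7.05: unprepared groceries → 9.75% → £0.69
Dress shirt £43.33: apparel, under £100.00 → 0% → £0.00
Cheddar block £5.32: unprepared groceries → 9.75% → £0.52
Blazer £225.41: apparel, £100.00 or more → 7.25% → £16.34
Bike helmet £82.80: sports equipment → 9.5% → £7.87
Orange juice (64 oz) £3.04: unprepared groceries → 9.75% → £0.30
Total tax = £0.28 + £1.02 + £11.39 + £0.69 + £0.52 + £16.34 + £7.87 + £0.30 = £38.41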